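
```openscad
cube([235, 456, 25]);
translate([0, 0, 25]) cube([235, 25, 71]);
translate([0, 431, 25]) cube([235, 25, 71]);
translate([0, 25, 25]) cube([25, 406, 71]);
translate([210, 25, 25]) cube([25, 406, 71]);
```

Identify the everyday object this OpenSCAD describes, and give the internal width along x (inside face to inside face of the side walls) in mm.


An open box. The internal width is 185 mm.

A 235×456 base slab with four walls standing on it — an open box. The base is 235 mm wide and the walls are 25 mm thick, so the internal width is 235 − 2 × 25 = 185 mm.


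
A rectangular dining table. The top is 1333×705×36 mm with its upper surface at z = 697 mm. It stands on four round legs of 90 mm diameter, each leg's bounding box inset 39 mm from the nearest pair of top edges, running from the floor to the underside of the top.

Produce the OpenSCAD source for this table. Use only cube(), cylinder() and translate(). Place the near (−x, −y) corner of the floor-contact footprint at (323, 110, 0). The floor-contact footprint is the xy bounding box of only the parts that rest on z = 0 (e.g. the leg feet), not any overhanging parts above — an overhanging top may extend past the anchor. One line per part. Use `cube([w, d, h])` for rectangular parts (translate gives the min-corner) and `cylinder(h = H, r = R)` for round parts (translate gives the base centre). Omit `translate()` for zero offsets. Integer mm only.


translate([284, 71, 661]) cube([1333, 705, 36]);
translate([368, 155, 0]) cylinder(h = 661, r = 45);
translate([1533, 155, 0]) cylinder(h = 661, r = 45);
translate([368, 692, 0]) cylinder(h = 661, r = 45);
translate([1533, 692, 0]) cylinder(h = 661, r = 45);


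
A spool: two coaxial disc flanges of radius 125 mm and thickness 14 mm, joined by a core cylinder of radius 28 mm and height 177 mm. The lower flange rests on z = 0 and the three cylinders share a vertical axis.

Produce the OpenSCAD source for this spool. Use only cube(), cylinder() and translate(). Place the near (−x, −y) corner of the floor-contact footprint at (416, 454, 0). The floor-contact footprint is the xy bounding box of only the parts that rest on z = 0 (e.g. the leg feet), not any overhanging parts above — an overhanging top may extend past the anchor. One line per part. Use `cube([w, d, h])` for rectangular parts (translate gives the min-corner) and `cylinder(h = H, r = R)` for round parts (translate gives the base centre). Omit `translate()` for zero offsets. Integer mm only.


translate([541, 579, 0]) cylinder(h = 14, r = 125);
translate([541, 579, 14]) cylinder(h = 177, r = 28);
translate([541, 579, 191]) cylinder(h = 14, r = 125);


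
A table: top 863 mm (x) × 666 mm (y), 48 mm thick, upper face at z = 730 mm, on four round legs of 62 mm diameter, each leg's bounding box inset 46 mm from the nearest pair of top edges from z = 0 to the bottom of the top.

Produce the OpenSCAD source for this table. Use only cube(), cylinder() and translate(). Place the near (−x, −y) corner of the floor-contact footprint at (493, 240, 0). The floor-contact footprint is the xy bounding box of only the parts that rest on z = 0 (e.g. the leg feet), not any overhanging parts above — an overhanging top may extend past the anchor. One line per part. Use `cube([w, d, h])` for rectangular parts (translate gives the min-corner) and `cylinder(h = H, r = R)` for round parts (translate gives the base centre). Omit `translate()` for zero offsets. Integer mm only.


translate([447, 194, 682]) cube([863, 666, 48]);
translate([524, 271, 0]) cylinder(h = 682, r = 31);
translate([1233, 271, 0]) cylinder(h = 682, r = 31);
translate([524, 783, 0]) cylinder(h = 682, r = 31);
translate([1233, 783, 0]) cylinder(h = 682, r = 31);


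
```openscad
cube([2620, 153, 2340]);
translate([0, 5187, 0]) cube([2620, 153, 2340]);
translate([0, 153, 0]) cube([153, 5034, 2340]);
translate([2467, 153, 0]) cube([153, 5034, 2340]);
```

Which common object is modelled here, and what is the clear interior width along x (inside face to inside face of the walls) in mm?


A house (or room) frame. The interior width is 2314 mm.

Four 2340 mm walls enclosing a rectangle with no floor or roof — a room or house frame. Outside width is 2620 mm and wall thickness is 153 mm, so the interior width is 2620 − 2 × 153 = 2314 mm.


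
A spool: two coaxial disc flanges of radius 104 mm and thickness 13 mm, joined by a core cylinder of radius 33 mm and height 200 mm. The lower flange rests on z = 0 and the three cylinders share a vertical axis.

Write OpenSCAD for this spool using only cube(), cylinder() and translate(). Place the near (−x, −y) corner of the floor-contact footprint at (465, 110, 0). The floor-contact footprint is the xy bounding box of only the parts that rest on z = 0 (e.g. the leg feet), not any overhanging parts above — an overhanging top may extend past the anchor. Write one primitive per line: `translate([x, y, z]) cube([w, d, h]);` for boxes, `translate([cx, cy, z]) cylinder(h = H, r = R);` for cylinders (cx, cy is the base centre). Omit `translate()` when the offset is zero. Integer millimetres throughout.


translate([569, 214, 0]) cylinder(h = 13, r = 104);
translate([569, 214, 13]) cylinder(h = 200, r = 33);
translate([569, 214, 213]) cylinder(h = 13, r = 104);


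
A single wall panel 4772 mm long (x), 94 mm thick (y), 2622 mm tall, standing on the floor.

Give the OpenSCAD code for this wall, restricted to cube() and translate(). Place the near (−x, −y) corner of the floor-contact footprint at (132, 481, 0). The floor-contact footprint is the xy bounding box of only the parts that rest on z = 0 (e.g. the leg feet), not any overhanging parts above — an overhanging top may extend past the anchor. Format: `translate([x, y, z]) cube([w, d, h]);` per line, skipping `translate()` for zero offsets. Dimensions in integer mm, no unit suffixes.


translate([132, 481, 0]) cube([4772, 94, 2622]);


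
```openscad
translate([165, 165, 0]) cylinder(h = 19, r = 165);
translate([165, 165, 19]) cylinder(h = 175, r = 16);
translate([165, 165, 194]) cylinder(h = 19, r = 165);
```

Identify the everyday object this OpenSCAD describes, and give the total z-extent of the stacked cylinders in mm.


A spool. The overall height is 213 mm.

Three coaxial cylinders, large–small–large — a spool. Two 19 mm flanges and a 175 mm core give 19 + 175 + 19 = 213 mm.


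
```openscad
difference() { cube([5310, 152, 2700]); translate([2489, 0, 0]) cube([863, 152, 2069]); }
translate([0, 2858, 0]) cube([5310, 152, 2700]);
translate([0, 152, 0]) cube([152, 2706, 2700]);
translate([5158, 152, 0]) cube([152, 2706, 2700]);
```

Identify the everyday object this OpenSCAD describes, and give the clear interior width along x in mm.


A single room. The interior width is 5006 mm.

Four walls enclosing a rectangle with a door in the front wall — a room. Outside width 5310 minus two 152 mm walls gives 5006 mm.


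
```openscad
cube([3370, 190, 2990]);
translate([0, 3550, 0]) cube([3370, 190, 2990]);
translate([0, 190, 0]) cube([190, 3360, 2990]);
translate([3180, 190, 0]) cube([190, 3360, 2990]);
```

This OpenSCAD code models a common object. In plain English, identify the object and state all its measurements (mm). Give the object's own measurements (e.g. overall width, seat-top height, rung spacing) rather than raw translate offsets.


The wall frame of a small rectangular building: four walls, each 2990 mm tall and 190 mm thick, enclosing a footprint 3370 mm (x) by 3740 mm (y) outside-to-outside, with no floor or roof. The front and back walls (the −y and +y sides) span the full width; the two side walls fit between them.


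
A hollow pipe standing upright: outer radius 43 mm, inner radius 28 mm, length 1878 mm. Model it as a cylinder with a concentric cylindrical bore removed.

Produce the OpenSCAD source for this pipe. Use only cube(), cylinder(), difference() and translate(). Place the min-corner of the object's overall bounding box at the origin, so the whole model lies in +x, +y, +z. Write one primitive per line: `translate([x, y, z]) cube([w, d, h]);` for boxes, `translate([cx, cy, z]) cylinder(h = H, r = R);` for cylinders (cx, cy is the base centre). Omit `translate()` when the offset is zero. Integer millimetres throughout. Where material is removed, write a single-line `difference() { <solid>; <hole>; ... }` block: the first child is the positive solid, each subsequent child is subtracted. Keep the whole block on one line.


difference() { translate([43, 43, 0]) cylinder(h = 1878, r = 43); translate([43, 43, 0]) cylinder(h = 1878, r = 28); }


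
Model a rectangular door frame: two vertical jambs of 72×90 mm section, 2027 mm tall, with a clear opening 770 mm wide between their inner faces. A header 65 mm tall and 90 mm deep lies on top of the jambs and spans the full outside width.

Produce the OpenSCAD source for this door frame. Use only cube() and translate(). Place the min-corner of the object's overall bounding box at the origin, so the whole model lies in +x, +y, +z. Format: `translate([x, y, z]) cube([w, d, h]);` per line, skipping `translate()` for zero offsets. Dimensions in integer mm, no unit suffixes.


cube([72, 90, 2027]);
translate([842, 0, 0]) cube([72, 90, 2027]);
translate([0, 0, 2027]) cube([914, 90, 65]);


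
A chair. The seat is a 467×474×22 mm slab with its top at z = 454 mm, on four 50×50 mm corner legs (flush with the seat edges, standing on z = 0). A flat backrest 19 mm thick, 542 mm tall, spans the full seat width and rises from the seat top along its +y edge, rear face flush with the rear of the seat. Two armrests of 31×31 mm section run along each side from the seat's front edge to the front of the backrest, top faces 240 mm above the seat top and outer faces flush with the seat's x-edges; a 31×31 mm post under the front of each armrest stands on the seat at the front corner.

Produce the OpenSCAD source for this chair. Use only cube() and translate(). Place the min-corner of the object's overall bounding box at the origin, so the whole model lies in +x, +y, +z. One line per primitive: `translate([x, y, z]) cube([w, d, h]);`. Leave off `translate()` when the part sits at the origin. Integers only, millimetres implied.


translate([0, 0, 432]) cube([467, 474, 22]);
cube([50, 50, 432]);
translate([417, 0, 0]) cube([50, 50, 432]);
translate([0, 424, 0]) cube([50, 50, 432]);
translate([417, 424, 0]) cube([50, 50, 432]);
translate([0, 455, 454]) cube([467, 19, 542]);
translate([0, 0, 663]) cube([31, 455, 31]);
translate([436, 0, 663]) cube([31, 455, 31]);
translate([0, 0, 454]) cube([31, 31, 209]);
translate([436, 0, 454]) cube([31, 31, 209]);


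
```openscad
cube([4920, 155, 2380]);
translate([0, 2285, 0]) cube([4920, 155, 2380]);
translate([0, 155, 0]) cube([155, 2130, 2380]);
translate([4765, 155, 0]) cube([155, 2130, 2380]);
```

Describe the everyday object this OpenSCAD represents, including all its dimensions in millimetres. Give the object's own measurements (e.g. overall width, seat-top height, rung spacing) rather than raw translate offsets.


The wall frame of a small rectangular building: four walls, each 2380 mm tall and 155 mm thick, enclosing a footprint 4920 mm (x) by 2440 mm (y) outside-to-outside, with no floor or roof. The front and back walls (the −y and +y sides) span the full width; the two side walls fit between them.


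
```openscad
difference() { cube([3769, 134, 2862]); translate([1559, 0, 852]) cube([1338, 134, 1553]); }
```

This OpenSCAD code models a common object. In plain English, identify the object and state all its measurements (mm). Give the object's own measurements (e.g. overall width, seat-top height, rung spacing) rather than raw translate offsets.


A wall 3769 mm long (x), 134 mm thick (y), 2862 mm tall, with a rectangular window opening cut through it. The opening is 1338 mm wide and 1553 mm tall; its sill is at z = 852 mm and its near (−x) edge is 1559 mm from the wall's −x end. The opening passes through the full wall thickness.


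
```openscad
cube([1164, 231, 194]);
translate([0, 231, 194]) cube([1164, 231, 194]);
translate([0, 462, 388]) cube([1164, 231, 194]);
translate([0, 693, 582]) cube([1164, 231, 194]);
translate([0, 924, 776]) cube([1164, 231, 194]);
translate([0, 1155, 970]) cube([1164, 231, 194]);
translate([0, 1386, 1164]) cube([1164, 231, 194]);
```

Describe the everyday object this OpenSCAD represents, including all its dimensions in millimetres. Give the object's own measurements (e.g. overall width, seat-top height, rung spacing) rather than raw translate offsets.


A straight staircase of 7 solid steps. Each step is 1164 mm wide (x), 231 mm deep (y, the going) and 194 mm tall (the rise). The first step rests on the floor; each subsequent step sits one going further in +y and one rise higher in +z, directly behind and above the previous step with no overlap.


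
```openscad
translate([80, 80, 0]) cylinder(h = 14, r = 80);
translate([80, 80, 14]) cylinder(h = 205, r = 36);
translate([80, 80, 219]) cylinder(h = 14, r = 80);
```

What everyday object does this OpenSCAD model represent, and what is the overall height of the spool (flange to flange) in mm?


A spool. The overall height is 233 mm.

Three coaxial cylinders, large–small–large — a spool. Two 14 mm flanges and a 205 mm core give 14 + 205 + 14 = 233 mm.


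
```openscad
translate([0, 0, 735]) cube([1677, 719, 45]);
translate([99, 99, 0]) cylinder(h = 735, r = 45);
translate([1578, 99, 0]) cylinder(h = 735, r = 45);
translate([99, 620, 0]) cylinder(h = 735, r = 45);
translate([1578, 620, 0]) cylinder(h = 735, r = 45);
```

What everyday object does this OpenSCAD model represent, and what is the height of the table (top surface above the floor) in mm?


A table. The table height is 780 mm.

A 1677×719×45 slab sits at z = 735 on four Ø90 mm round legs — a table. The top surface is at 735 + 45 = 780 mm.


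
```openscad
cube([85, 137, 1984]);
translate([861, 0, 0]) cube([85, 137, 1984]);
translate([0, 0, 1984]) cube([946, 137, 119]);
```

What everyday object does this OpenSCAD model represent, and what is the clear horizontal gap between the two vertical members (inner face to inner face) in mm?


A door frame. The clear opening width is 776 mm.

Two 1984 mm tall posts with a header on top — a door frame. The left jamb is 85 mm wide at x = 0; the right jamb starts at x = 861. The clear opening is 861 − 85 = 776 mm.


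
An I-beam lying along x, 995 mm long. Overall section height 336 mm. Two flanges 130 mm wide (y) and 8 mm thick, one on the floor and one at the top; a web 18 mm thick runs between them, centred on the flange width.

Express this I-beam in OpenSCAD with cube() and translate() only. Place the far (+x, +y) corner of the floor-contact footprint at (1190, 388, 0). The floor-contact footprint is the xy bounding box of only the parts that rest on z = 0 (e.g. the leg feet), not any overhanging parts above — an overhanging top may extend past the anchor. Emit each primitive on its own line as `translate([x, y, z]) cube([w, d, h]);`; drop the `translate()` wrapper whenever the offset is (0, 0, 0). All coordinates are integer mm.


translate([195, 258, 0]) cube([995, 130, 8]);
translate([195, 314, 8]) cube([995, 18, 320]);
translate([195, 258, 328]) cube([995, 130, 8]);


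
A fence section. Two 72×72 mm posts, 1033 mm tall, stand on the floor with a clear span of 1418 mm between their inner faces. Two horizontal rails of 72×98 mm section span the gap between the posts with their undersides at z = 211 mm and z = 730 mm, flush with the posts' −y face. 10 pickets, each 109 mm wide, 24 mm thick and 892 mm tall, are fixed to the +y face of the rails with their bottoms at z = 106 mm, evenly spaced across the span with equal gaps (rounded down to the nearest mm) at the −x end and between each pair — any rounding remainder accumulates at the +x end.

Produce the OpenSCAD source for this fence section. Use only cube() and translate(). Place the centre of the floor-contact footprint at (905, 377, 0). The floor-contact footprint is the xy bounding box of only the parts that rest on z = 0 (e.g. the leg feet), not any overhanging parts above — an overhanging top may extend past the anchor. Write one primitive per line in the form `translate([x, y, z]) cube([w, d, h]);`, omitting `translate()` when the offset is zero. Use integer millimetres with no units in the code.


translate([124, 341, 0]) cube([72, 72, 1033]);
translate([1614, 341, 0]) cube([72, 72, 1033]);
translate([196, 341, 211]) cube([1418, 72, 98]);
translate([196, 341, 730]) cube([1418, 72, 98]);
translate([225, 413, 106]) cube([109, 24, 892]);
translate([363, 413, 106]) cube([109, 24, 892]);
translate([501, 413, 106]) cube([109, 24, 892]);
translate([639, 413, 106]) cube([109, 24, 892]);
translate([777, 413, 106]) cube([109, 24, 892]);
translate([915, 413, 106]) cube([109, 24, 892]);
translate([1053, 413, 106]) cube([109, 24, 892]);
translate([1191, 413, 106]) cube([109, 24, 892]);
translate([1329, 413, 106]) cube([109, 24, 892]);
translate([1467, 413, 106]) cube([109, 24, 892]);


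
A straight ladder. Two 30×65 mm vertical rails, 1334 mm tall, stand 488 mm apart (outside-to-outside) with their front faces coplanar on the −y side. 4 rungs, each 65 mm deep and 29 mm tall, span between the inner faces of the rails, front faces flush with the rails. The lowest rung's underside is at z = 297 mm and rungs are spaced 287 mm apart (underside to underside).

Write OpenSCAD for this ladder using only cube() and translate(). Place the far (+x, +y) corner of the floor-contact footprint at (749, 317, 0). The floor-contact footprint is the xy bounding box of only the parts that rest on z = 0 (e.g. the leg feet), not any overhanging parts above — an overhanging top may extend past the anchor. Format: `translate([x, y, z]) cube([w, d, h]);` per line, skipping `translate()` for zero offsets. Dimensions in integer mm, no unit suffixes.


translate([261, 252, 0]) cube([30, 65, 1334]);
translate([719, 252, 0]) cube([30, 65, 1334]);
translate([291, 252, 297]) cube([428, 65, 29]);
translate([291, 252, 584]) cube([428, 65, 29]);
translate([291, 252, 871]) cube([428, 65, 29]);
translate([291, 252, 1158]) cube([428, 65, 29]);


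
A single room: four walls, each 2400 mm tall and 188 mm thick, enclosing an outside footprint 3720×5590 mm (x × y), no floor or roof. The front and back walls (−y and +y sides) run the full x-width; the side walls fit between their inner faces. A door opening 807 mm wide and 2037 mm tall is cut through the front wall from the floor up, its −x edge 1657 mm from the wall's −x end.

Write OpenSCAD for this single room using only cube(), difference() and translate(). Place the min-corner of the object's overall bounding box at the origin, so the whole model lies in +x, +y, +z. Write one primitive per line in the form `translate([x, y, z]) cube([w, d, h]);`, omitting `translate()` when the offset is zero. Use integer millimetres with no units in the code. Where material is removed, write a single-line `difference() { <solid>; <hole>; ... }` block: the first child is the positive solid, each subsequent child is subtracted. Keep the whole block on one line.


difference() { cube([3720, 188, 2400]); translate([1657, 0, 0]) cube([807, 188, 2037]); }
translate([0, 5402, 0]) cube([3720, 188, 2400]);
translate([0, 188, 0]) cube([188, 5214, 2400]);
translate([3532, 188, 0]) cube([188, 5214, 2400]);


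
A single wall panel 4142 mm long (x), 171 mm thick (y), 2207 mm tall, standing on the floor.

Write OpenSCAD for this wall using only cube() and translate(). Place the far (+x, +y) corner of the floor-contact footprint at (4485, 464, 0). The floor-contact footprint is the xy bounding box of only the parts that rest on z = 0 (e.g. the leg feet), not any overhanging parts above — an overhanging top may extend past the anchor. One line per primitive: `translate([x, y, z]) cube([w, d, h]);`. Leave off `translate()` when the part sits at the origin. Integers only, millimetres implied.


translate([343, 293, 0]) cube([4142, 171, 2207]);


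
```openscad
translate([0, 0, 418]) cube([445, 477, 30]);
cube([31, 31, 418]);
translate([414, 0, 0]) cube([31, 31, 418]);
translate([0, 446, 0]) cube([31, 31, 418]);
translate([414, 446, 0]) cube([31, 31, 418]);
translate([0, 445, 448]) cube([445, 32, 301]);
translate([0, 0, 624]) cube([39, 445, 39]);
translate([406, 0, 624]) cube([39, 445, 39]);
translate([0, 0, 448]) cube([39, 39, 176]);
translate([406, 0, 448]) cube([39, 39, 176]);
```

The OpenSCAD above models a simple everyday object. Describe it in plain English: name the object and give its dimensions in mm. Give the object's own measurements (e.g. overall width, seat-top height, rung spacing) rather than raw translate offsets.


A chair. The seat is a 445×477×30 mm slab with its top at z = 448 mm, on four 31×31 mm corner legs (flush with the seat edges, standing on z = 0). A flat backrest 32 mm thick, 301 mm tall, spans the full seat width and rises from the seat top along its +y edge, rear face flush with the rear of the seat. Two armrests of 39×39 mm section run along each side from the seat's front edge to the front of the backrest, top faces 215 mm above the seat top and outer faces flush with the seat's x-edges; a 39×39 mm post under the front of each armrest stands on the seat at the front corner.


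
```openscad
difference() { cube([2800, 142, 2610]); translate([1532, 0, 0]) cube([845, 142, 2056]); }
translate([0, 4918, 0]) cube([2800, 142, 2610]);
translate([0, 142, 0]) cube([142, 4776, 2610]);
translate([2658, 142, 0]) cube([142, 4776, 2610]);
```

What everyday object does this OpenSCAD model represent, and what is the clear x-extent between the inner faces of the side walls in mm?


A single room. The interior width is 2516 mm.

Four walls enclosing a rectangle with a door in the front wall — a room. Outside width 2800 minus two 142 mm walls gives 2516 mm.


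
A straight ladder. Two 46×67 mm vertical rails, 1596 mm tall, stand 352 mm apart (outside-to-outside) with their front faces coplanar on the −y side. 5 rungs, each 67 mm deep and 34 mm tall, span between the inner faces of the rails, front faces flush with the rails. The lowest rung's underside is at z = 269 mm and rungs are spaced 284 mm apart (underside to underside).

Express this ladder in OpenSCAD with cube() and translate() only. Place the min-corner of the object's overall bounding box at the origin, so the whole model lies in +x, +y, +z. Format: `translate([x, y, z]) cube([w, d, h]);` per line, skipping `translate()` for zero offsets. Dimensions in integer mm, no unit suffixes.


cube([46, 67, 1596]);
translate([306, 0, 0]) cube([46, 67, 1596]);
translate([46, 0, 269]) cube([260, 67, 34]);
translate([46, 0, 553]) cube([260, 67, 34]);
translate([46, 0, 837]) cube([260, 67, 34]);
translate([46, 0, 1121]) cube([260, 67, 34]);
translate([46, 0, 1405]) cube([260, 67, 34]);


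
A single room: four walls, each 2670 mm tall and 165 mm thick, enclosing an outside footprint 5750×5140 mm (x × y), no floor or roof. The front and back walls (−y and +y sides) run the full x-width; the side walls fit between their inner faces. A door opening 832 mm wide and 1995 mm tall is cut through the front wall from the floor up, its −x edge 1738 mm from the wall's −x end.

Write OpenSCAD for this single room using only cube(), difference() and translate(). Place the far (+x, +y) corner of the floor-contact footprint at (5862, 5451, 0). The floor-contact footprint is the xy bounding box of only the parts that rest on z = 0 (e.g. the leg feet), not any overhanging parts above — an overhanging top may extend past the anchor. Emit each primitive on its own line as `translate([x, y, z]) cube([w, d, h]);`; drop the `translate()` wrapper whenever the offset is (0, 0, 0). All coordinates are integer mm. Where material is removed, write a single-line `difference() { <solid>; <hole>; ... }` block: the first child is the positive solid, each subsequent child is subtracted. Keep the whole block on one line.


difference() { translate([112, 311, 0]) cube([5750, 165, 2670]); translate([1850, 311, 0]) cube([832, 165, 1995]); }
translate([112, 5286, 0]) cube([5750, 165, 2670]);
translate([112, 476, 0]) cube([165, 4810, 2670]);
translate([5697, 476, 0]) cube([165, 4810, 2670]);


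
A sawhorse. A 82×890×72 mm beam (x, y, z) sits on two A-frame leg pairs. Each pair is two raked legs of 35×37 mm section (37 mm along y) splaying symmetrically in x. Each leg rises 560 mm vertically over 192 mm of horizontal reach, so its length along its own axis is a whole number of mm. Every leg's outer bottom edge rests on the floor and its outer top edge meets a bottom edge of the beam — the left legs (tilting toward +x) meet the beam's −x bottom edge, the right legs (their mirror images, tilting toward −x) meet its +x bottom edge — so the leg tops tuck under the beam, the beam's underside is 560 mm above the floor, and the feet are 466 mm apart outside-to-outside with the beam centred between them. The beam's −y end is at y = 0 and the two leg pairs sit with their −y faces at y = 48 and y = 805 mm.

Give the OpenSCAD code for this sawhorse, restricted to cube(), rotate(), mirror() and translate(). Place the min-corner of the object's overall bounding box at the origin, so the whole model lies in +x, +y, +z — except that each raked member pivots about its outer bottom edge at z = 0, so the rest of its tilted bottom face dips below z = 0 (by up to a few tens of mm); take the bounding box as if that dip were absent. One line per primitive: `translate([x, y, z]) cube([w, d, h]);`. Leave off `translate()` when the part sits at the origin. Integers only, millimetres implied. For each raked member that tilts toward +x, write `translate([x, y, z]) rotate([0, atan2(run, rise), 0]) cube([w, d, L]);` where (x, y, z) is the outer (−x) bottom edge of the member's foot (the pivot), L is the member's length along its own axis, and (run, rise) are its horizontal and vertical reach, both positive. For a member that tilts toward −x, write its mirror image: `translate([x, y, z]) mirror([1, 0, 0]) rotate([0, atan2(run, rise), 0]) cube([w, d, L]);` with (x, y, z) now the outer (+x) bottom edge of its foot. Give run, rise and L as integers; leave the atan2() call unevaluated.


translate([192, 0, 560]) cube([82, 890, 72]);
translate([0, 48, 0]) rotate([0, atan2(192, 560), 0]) cube([35, 37, 592]);
translate([466, 48, 0]) mirror([1, 0, 0]) rotate([0, atan2(192, 560), 0]) cube([35, 37, 592]);
translate([0, 805, 0]) rotate([0, atan2(192, 560), 0]) cube([35, 37, 592]);
translate([466, 805, 0]) mirror([1, 0, 0]) rotate([0, atan2(192, 560), 0]) cube([35, 37, 592]);


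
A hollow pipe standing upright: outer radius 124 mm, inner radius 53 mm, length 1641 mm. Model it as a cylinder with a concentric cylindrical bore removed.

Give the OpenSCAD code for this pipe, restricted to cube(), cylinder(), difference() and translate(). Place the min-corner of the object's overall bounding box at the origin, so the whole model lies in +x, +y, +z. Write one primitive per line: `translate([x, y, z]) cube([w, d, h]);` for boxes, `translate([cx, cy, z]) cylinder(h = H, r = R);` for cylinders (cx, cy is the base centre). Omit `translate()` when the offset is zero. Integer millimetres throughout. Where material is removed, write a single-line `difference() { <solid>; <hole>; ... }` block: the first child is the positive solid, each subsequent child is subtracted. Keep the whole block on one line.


difference() { translate([124, 124, 0]) cylinder(h = 1641, r = 124); translate([124, 124, 0]) cylinder(h = 1641, r = 53); }


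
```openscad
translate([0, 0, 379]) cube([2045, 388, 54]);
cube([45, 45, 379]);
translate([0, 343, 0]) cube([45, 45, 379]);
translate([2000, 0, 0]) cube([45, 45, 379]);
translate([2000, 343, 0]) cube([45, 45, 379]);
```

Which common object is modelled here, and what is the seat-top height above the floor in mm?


A bench. The seat-top height is 433 mm.

A long slab on four corner posts — a bench. The slab sits at z = 379 with thickness 54, so the top is 379 + 54 = 433 mm.


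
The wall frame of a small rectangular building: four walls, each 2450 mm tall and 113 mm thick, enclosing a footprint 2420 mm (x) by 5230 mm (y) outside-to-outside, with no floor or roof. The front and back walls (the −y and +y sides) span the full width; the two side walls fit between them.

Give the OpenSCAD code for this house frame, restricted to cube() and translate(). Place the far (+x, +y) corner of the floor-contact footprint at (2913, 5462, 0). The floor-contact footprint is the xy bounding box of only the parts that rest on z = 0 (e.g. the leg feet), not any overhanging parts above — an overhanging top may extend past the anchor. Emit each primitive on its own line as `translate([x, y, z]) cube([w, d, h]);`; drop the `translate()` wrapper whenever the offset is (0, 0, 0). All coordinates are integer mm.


translate([493, 232, 0]) cube([2420, 113, 2450]);
translate([493, 5349, 0]) cube([2420, 113, 2450]);
translate([493, 345, 0]) cube([113, 5004, 2450]);
translate([2800, 345, 0]) cube([113, 5004, 2450]);


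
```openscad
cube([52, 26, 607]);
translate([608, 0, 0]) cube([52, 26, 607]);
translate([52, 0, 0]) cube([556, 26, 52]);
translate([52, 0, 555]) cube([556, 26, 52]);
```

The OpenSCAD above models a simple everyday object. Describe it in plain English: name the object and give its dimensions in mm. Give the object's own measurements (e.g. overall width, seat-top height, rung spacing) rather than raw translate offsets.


A rectangular picture frame lying in the x–z plane (depth along y). The opening is 556 mm wide (x) by 503 mm tall (z), surrounded by a border 52 mm wide on all four sides. The frame is 26 mm deep and is made of two full-height vertical stiles with two horizontal rails fitted between them.


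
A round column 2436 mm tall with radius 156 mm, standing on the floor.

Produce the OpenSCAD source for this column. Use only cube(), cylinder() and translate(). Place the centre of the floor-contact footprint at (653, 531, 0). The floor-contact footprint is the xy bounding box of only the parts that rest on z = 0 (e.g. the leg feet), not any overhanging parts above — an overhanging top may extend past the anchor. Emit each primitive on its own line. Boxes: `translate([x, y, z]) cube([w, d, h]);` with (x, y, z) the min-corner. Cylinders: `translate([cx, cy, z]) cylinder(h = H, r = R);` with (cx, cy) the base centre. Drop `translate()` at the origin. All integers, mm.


translate([653, 531, 0]) cylinder(h = 2436, r = 156);


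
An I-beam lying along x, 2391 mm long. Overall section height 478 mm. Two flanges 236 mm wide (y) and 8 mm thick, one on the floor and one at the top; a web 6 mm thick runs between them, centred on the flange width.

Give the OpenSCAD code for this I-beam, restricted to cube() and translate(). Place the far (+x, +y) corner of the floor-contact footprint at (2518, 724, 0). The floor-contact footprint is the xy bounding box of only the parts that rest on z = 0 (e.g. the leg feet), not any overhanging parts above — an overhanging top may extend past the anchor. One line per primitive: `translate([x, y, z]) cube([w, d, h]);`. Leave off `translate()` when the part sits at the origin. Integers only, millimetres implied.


translate([127, 488, 0]) cube([2391, 236, 8]);
translate([127, 603, 8]) cube([2391, 6, 462]);
translate([127, 488, 470]) cube([2391, 236, 8]);


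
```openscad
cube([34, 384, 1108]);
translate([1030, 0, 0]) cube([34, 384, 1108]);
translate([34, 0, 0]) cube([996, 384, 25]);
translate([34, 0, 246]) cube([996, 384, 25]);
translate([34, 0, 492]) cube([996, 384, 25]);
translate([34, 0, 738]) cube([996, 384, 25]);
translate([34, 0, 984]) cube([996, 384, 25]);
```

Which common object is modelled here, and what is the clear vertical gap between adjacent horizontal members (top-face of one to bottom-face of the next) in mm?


A bookshelf. The clear shelf gap is 221 mm.

Two tall side panels with 5 horizontal boards between them — a bookshelf. The first two shelf undersides are at z = 0 and z = 246; with shelf thickness 25, the clear gap is 246 − 0 − 25 = 221 mm.


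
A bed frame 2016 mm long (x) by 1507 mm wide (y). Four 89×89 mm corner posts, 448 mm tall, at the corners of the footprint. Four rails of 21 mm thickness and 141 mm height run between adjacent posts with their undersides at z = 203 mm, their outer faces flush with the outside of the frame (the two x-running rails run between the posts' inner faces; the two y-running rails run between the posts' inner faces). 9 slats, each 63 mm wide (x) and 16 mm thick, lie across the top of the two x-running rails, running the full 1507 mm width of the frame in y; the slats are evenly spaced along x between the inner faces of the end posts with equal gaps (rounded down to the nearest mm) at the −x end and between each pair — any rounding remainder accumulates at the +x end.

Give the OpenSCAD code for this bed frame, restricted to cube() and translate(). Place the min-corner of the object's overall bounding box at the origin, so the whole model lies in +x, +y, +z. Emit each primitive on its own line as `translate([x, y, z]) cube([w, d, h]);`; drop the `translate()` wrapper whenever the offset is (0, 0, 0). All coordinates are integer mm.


// slat z = rail_z + rail_h = 203 + 141 = 344
// slat gap = ⌊(1838 − 9·63) / 10⌋ = 127
cube([89, 89, 448]);
translate([0, 1418, 0]) cube([89, 89, 448]);
translate([1927, 0, 0]) cube([89, 89, 448]);
translate([1927, 1418, 0]) cube([89, 89, 448]);
translate([89, 0, 203]) cube([1838, 21, 141]);
translate([89, 1486, 203]) cube([1838, 21, 141]);
translate([0, 89, 203]) cube([21, 1329, 141]);
translate([1995, 89, 203]) cube([21, 1329, 141]);
translate([216, 0, 344]) cube([63, 1507, 16]);
translate([406, 0, 344]) cube([63, 1507, 16]);
translate([596, 0, 344]) cube([63, 1507, 16]);
translate([786, 0, 344]) cube([63, 1507, 16]);
translate([976, 0, 344]) cube([63, 1507, 16]);
translate([1166, 0, 344]) cube([63, 1507, 16]);
translate([1356, 0, 344]) cube([63, 1507, 16]);
translate([1546, 0, 344]) cube([63, 1507, 16]);
translate([1736, 0, 344]) cube([63, 1507, 16]);


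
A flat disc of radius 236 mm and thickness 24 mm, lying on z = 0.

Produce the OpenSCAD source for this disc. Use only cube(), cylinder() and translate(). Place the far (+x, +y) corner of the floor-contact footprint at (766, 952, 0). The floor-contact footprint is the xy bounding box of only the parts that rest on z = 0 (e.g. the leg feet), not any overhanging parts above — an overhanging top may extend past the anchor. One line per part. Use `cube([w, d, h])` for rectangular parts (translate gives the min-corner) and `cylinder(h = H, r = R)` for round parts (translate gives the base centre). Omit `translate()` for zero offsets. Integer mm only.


translate([530, 716, 0]) cylinder(h = 24, r = 236);


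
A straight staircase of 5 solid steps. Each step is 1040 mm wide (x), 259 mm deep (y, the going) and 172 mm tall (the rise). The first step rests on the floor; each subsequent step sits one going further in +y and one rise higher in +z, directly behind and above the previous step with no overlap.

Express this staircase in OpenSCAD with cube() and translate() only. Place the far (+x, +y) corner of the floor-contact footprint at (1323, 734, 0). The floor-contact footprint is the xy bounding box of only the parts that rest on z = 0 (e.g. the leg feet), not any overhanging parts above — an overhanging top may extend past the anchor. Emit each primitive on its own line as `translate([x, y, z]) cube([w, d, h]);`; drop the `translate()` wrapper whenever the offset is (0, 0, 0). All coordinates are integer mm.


translate([283, 475, 0]) cube([1040, 259, 172]);
translate([283, 734, 172]) cube([1040, 259, 172]);
translate([283, 993, 344]) cube([1040, 259, 172]);
translate([283, 1252, 516]) cube([1040, 259, 172]);
translate([283, 1511, 688]) cube([1040, 259, 172]);


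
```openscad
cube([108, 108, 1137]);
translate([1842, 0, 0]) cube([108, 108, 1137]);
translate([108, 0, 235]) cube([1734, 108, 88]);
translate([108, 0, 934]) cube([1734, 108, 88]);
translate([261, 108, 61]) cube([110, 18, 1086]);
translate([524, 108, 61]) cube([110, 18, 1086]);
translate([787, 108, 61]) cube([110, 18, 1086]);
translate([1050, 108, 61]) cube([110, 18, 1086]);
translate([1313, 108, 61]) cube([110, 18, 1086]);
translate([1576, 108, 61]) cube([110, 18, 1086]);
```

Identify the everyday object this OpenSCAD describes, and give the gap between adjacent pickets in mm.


A fence section. The picket gap is 153 mm.

Two posts, two rails, 6 pickets — a fence section. Span 1734 mm holds 6 pickets of 110 mm with 7 equal gaps: ⌊(1734 − 6·110) / 7⌋ = 153 mm.


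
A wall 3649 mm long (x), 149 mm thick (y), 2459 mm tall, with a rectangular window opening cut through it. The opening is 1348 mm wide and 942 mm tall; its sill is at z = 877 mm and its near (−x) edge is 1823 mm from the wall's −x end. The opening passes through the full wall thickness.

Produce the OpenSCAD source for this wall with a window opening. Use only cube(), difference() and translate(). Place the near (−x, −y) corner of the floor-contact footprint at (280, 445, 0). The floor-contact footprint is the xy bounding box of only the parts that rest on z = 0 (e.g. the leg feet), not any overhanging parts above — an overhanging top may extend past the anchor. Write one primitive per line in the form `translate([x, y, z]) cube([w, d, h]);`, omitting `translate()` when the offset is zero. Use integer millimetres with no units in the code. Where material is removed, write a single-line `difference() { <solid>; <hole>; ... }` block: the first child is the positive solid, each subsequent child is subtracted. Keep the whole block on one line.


difference() { translate([280, 445, 0]) cube([3649, 149, 2459]); translate([2103, 445, 877]) cube([1348, 149, 942]); }


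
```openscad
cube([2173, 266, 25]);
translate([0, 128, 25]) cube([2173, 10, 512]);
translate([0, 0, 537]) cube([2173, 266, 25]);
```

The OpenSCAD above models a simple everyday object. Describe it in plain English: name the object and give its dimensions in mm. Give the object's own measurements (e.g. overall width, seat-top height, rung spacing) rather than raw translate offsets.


An I-beam lying along x, 2173 mm long. Overall section height 562 mm. Two flanges 266 mm wide (y) and 25 mm thick, one on the floor and one at the top; a web 10 mm thick runs between them, centred on the flange width.


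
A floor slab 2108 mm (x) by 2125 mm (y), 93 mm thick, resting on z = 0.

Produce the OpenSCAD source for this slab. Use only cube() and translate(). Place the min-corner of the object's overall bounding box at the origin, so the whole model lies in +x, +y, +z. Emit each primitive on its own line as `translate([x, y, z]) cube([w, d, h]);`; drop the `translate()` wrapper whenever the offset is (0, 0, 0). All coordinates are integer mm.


cube([2108, 2125, 93]);


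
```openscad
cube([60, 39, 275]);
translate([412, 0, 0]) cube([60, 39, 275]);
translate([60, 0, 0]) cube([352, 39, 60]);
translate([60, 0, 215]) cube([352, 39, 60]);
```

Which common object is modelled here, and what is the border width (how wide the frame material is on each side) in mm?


A picture frame. The border width is 60 mm.

Four thin pieces enclosing a rectangular opening — a picture frame. The two full-height stiles are 275 mm tall; the top rail sits at z = 215 and is 60 mm tall, so the border above the opening is 275 − 215 = 60 mm, matching the stile x-width.


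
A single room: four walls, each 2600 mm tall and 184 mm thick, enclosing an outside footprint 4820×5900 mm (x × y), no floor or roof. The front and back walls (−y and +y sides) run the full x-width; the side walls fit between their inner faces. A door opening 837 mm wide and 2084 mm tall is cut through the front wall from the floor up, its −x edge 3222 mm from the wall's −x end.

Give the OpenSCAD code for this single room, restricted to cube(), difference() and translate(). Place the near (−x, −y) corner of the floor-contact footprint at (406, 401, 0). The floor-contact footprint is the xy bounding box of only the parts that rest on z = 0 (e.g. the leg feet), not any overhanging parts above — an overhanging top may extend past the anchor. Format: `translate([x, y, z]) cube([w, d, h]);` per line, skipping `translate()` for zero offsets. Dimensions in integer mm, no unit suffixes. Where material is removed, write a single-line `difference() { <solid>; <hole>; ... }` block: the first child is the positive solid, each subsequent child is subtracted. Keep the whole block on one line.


difference() { translate([406, 401, 0]) cube([4820, 184, 2600]); translate([3628, 401, 0]) cube([837, 184, 2084]); }
translate([406, 6117, 0]) cube([4820, 184, 2600]);
translate([406, 585, 0]) cube([184, 5532, 2600]);
translate([5042, 585, 0]) cube([184, 5532, 2600]);
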